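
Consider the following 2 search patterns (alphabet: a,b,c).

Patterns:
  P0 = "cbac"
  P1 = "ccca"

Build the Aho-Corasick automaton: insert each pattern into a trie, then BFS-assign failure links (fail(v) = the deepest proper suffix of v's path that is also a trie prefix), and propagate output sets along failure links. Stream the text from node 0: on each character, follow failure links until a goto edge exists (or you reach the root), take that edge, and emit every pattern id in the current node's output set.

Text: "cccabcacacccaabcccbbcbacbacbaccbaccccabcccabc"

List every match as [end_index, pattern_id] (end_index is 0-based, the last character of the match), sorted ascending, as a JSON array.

Build automaton:
Trie (insert patterns):
  n0 'ε': c→1
  n1 'c': b→2 c→5
  n2 'cb': a→3
  n3 'cba': c→4
  n4 'cbac': ·  [P0 ends]
  n5 'cc': c→6
  n6 'ccc': a→7
  n7 'ccca': ·  [P1 ends]

Failure links (BFS by depth):
  fail(1) 'c': from fail(0)=0 chase 'c': 0 ⇒ 0;  out=∅∪out(0)=∅
  fail(2) 'cb': from fail(1)=0 chase 'b': 0 ⇒ 0;  out=∅∪out(0)=∅
  fail(5) 'cc': from fail(1)=0 chase 'c': 0 ⇒ 1;  out=∅∪out(1)=∅
  fail(3) 'cba': from fail(2)=0 chase 'a': 0 ⇒ 0;  out=∅∪out(0)=∅
  fail(6) 'ccc': from fail(5)=1 chase 'c': 1 ⇒ 5;  out=∅∪out(5)=∅
  fail(4) 'cbac': from fail(3)=0 chase 'c': 0 ⇒ 1;  out={0}∪out(1)={0}
  fail(7) 'ccca': from fail(6)=5 chase 'a': 5→1→0 ⇒ 0;  out={1}∪out(0)={1}

Scan:
i=0 'c': node 0→1
i=1 'c': node 1→5
i=2 'c': node 5→6
i=3 'a': node 6→7  emit P1@[0:3]
i=4 'b': node 7→0 ·f
i=5 'c': node 0→1
i=6 'a': node 1→0 ·f
i=7 'c': node 0→1
i=8 'a': node 1→0 ·f
i=9 'c': node 0→1
i=10 'c': node 1→5
i=11 'c': node 5→6
i=12 'a': node 6→7  emit P1@[9:12]
i=13 'a': node 7→0 ·f
i=14 'b': node 0→0
i=15 'c': node 0→1
i=16 'c': node 1→5
i=17 'c': node 5→6
i=18 'b': node 6→2 ·f
i=19 'b': node 2→0 ·f
i=20 'c': node 0→1
i=21 'b': node 1→2
i=22 'a': node 2→3
i=23 'c': node 3→4  emit P0@[20:23]
i=24 'b': node 4→2 ·f
i=25 'a': node 2→3
i=26 'c': node 3→4  emit P0@[23:26]
i=27 'b': node 4→2 ·f
i=28 'a': node 2→3
i=29 'c': node 3→4  emit P0@[26:29]
i=30 'c': node 4→5 ·f
i=31 'b': node 5→2 ·f
i=32 'a': node 2→3
i=33 'c': node 3→4  emit P0@[30:33]
i=34 'c': node 4→5 ·f
i=35 'c': node 5→6
i=36 'c': node 6→6 ·f
i=37 'a': node 6→7  emit P1@[34:37]
i=38 'b': node 7→0 ·f
i=39 'c': node 0→1
i=40 'c': node 1→5
i=41 'c': node 5→6
i=42 'a': node 6→7  emit P1@[39:42]
i=43 'b': node 7→0 ·f
i=44 'c': node 0→1

Result: [[3,1],[12,1],[23,0],[26,0],[29,0],[33,0],[37,1],[42,1]]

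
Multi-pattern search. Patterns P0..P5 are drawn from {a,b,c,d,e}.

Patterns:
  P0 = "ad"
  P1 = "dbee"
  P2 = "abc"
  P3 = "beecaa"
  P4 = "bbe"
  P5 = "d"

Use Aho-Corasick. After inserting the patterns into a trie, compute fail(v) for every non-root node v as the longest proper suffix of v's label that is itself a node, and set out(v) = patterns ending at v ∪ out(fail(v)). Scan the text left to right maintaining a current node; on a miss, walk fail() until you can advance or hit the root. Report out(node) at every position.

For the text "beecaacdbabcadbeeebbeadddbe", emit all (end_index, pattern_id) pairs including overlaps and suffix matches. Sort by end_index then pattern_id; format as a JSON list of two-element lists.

Construct AC machine:
Trie nodes:
  n0 'ε': a→1 b→9 d→3
  n1 'a': b→7 d→2
  n2 'ad': ·  [P0 ends]
  n3 'd': b→4  [P5 ends]
  n4 'db': e→5
  n5 'dbe': e→6
  n6 'dbee': ·  [P1 ends]
  n7 'ab': c→8
  n8 'abc': ·  [P2 ends]
  n9 'b': b→15 e→10
  n10 'be': e→11
  n11 'bee': c→12
  n12 'beec': a→13
  n13 'beeca': a→14
  n14 'beecaa': ·  [P3 ends]
  n15 'bb': e→16
  n16 'bbe': ·  [P4 ends]

BFS fail/out derivation:
  n1('a'): parent n0 fail=0; on 'a' 0 → fail=0;  out ∅∪∅=∅
  n3('d'): parent n0 fail=0; on 'd' 0 → fail=0;  out {5}∪∅={5}
  n9('b'): parent n0 fail=0; on 'b' 0 → fail=0;  out ∅∪∅=∅
  n2('ad'): parent n1 fail=0; on 'd' 0 → fail=3;  out {0}∪{5}={0,5}
  n4('db'): parent n3 fail=0; on 'b' 0 → fail=9;  out ∅∪∅=∅
  n7('ab'): parent n1 fail=0; on 'b' 0 → fail=9;  out ∅∪∅=∅
  n10('be'): parent n9 fail=0; on 'e' 0 → fail=0;  out ∅∪∅=∅
  n15('bb'): parent n9 fail=0; on 'b' 0 → fail=9;  out ∅∪∅=∅
  n5('dbe'): parent n4 fail=9; on 'e' 9 → fail=10;  out ∅∪∅=∅
  n8('abc'): parent n7 fail=9; on 'c' 9→0 → fail=0;  out {2}∪∅={2}
  n11('bee'): parent n10 fail=0; on 'e' 0 → fail=0;  out ∅∪∅=∅
  n16('bbe'): parent n15 fail=9; on 'e' 9 → fail=10;  out {4}∪∅={4}
  n6('dbee'): parent n5 fail=10; on 'e' 10 → fail=11;  out {1}∪∅={1}
  n12('beec'): parent n11 fail=0; on 'c' 0 → fail=0;  out ∅∪∅=∅
  n13('beeca'): parent n12 fail=0; on 'a' 0 → fail=1;  out ∅∪∅=∅
  n14('beecaa'): parent n13 fail=1; on 'a' 1→0 → fail=1;  out {3}∪∅={3}

Run:
[0] read 'b'  n0⇒n9
[1] read 'e'  n9⇒n10
[2] read 'e'  n10⇒n11
[3] read 'c'  n11⇒n12
[4] read 'a'  n12⇒n13
[5] read 'a'  n13⇒n14  → match P3@[0:5]
[6] read 'c'  n14⇒n0 (via fail)
[7] read 'd'  n0⇒n3  → match P5@[7:7]
[8] read 'b'  n3⇒n4
[9] read 'a'  n4⇒n1 (via fail)
[10] read 'b'  n1⇒n7
[11] read 'c'  n7⇒n8  → match P2@[9:11]
[12] read 'a'  n8⇒n1 (via fail)
[13] read 'd'  n1⇒n2  → match P0@[12:13],P5@[13:13]
[14] read 'b'  n2⇒n4 (via fail)
[15] read 'e'  n4⇒n5
[16] read 'e'  n5⇒n6  → match P1@[13:16]
[17] read 'e'  n6⇒n0 (via fail)
[18] read 'b'  n0⇒n9
[19] read 'b'  n9⇒n15
[20] read 'e'  n15⇒n16  → match P4@[18:20]
[21] read 'a'  n16⇒n1 (via fail)
[22] read 'd'  n1⇒n2  → match P0@[21:22],P5@[22:22]
[23] read 'd'  n2⇒n3 (via fail)  → match P5@[23:23]
[24] read 'd'  n3⇒n3 (via fail)  → match P5@[24:24]
[25] read 'b'  n3⇒n4
[26] read 'e'  n4⇒n5

All matches (sorted): [[5,3],[7,5],[11,2],[13,0],[13,5],[16,1],[20,4],[22,0],[22,5],[23,5],[24,5]]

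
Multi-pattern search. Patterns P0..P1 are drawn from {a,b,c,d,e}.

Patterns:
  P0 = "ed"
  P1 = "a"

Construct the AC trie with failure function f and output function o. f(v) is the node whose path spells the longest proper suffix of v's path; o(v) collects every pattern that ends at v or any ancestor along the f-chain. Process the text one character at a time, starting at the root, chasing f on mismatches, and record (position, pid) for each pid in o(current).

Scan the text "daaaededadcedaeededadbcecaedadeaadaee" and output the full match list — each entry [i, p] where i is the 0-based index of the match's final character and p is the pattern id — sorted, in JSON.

Build automaton:
Trie (insert patterns):
  n0 'ε': a→3 e→1
  n1 'e': d→2
  n2 'ed': ·  ←P0
  n3 'a': ·  ←P1

BFS fail/out derivation:
  fail(1) 'e': from fail(0)=0 chase 'e': 0 ⇒ 0;  out=∅∪out(0)=∅
  fail(3) 'a': from fail(0)=0 chase 'a': 0 ⇒ 0;  out={1}∪out(0)={1}
  fail(2) 'ed': from fail(1)=0 chase 'd': 0 ⇒ 0;  out={0}∪out(0)={0}

Scan:
i=0 'd': node 0→0
i=1 'a': node 0→3  → match P1@[1:1]
i=2 'a': node 3→3 (fail-walked)  → match P1@[2:2]
i=3 'a': node 3→3 (fail-walked)  → match P1@[3:3]
i=4 'e': node 3→1 (fail-walked)
i=5 'd': node 1→2  → match P0@[4:5]
i=6 'e': node 2→1 (fail-walked)
i=7 'd': node 1→2  → match P0@[6:7]
i=8 'a': node 2→3 (fail-walked)  → match P1@[8:8]
i=9 'd': node 3→0 (fail-walked)
i=10 'c': node 0→0
i=11 'e': node 0→1
i=12 'd': node 1→2  → match P0@[11:12]
i=13 'a': node 2→3 (fail-walked)  → match P1@[13:13]
i=14 'e': node 3→1 (fail-walked)
i=15 'e': node 1→1 (fail-walked)
i=16 'd': node 1→2  → match P0@[15:16]
i=17 'e': node 2→1 (fail-walked)
i=18 'd': node 1→2  → match P0@[17:18]
i=19 'a': node 2→3 (fail-walked)  → match P1@[19:19]
i=20 'd': node 3→0 (fail-walked)
i=21 'b': node 0→0
i=22 'c': node 0→0
i=23 'e': node 0→1
i=24 'c': node 1→0 (fail-walked)
i=25 'a': node 0→3  → match P1@[25:25]
i=26 'e': node 3→1 (fail-walked)
i=27 'd': node 1→2  → match P0@[26:27]
i=28 'a': node 2→3 (fail-walked)  → match P1@[28:28]
i=29 'd': node 3→0 (fail-walked)
i=30 'e': node 0→1
i=31 'a': node 1→3 (fail-walked)  → match P1@[31:31]
i=32 'a': node 3→3 (fail-walked)  → match P1@[32:32]
i=33 'd': node 3→0 (fail-walked)
i=34 'a': node 0→3  → match P1@[34:34]
i=35 'e': node 3→1 (fail-walked)
i=36 'e': node 1→1 (fail-walked)

Matches: [[1,1],[2,1],[3,1],[5,0],[7,0],[8,1],[12,0],[13,1],[16,0],[18,0],[19,1],[25,1],[27,0],[28,1],[31,1],[32,1],[34,1]]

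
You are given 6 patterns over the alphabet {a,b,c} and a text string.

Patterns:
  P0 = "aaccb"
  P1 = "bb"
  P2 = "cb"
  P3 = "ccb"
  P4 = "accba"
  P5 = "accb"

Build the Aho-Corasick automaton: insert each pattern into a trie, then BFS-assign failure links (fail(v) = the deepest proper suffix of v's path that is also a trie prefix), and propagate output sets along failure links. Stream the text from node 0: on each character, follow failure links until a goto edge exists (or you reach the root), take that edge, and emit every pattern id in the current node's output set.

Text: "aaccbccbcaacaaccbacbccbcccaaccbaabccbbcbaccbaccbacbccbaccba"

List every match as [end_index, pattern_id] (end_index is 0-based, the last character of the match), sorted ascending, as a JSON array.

Build:
Trie nodes:
  0='ε' goto a→1 b→6 c→8
  1='a' goto a→2 c→12
  2='aa' goto c→3
  3='aac' goto c→4
  4='aacc' goto b→5
  5='aaccb' goto ·  ←P0
  6='b' goto b→7
  7='bb' goto ·  ←P1
  8='c' goto b→9 c→10
  9='cb' goto ·  ←P2
  10='cc' goto b→11
  11='ccb' goto ·  ←P3
  12='ac' goto c→13
  13='acc' goto b→14
  14='accb' goto a→15  ←P5
  15='accba' goto ·  ←P4

Failure links (BFS by depth):
  n1('a'): parent n0 fail=0; on 'a' 0 → fail=0;  out ∅∪∅=∅
  n6('b'): parent n0 fail=0; on 'b' 0 → fail=0;  out ∅∪∅=∅
  n8('c'): parent n0 fail=0; on 'c' 0 → fail=0;  out ∅∪∅=∅
  n2('aa'): parent n1 fail=0; on 'a' 0 → fail=1;  out ∅∪∅=∅
  n7('bb'): parent n6 fail=0; on 'b' 0 → fail=6;  out {1}∪∅={1}
  n9('cb'): parent n8 fail=0; on 'b' 0 → fail=6;  out {2}∪∅={2}
  n10('cc'): parent n8 fail=0; on 'c' 0 → fail=8;  out ∅∪∅=∅
  n12('ac'): parent n1 fail=0; on 'c' 0 → fail=8;  out ∅∪∅=∅
  n3('aac'): parent n2 fail=1; on 'c' 1 → fail=12;  out ∅∪∅=∅
  n11('ccb'): parent n10 fail=8; on 'b' 8 → fail=9;  out {3}∪{2}={2,3}
  n13('acc'): parent n12 fail=8; on 'c' 8 → fail=10;  out ∅∪∅=∅
  n4('aacc'): parent n3 fail=12; on 'c' 12 → fail=13;  out ∅∪∅=∅
  n14('accb'): parent n13 fail=10; on 'b' 10 → fail=11;  out {5}∪{2,3}={2,3,5}
  n5('aaccb'): parent n4 fail=13; on 'b' 13 → fail=14;  out {0}∪{2,3,5}={0,2,3,5}
  n15('accba'): parent n14 fail=11; on 'a' 11→9→6→0 → fail=1;  out {4}∪∅={4}

Text stream:
pos 0 'a': at 1
pos 1 'a': at 2
pos 2 'c': at 3
pos 3 'c': at 4
pos 4 'b': at 5  → match P0@[0:4],P2@[3:4],P3@[2:4],P5@[1:4]
pos 5 'c': at 8 (fail-walked)
pos 6 'c': at 10
pos 7 'b': at 11  → match P2@[6:7],P3@[5:7]
pos 8 'c': at 8 (fail-walked)
pos 9 'a': at 1 (fail-walked)
pos 10 'a': at 2
pos 11 'c': at 3
pos 12 'a': at 1 (fail-walked)
pos 13 'a': at 2
pos 14 'c': at 3
pos 15 'c': at 4
pos 16 'b': at 5  → match P0@[12:16],P2@[15:16],P3@[14:16],P5@[13:16]
pos 17 'a': at 15 (fail-walked)  → match P4@[13:17]
pos 18 'c': at 12 (fail-walked)
pos 19 'b': at 9 (fail-walked)  → match P2@[18:19]
pos 20 'c': at 8 (fail-walked)
pos 21 'c': at 10
pos 22 'b': at 11  → match P2@[21:22],P3@[20:22]
pos 23 'c': at 8 (fail-walked)
pos 24 'c': at 10
pos 25 'c': at 10 (fail-walked)
pos 26 'a': at 1 (fail-walked)
pos 27 'a': at 2
pos 28 'c': at 3
pos 29 'c': at 4
pos 30 'b': at 5  → match P0@[26:30],P2@[29:30],P3@[28:30],P5@[27:30]
pos 31 'a': at 15 (fail-walked)  → match P4@[27:31]
pos 32 'a': at 2 (fail-walked)
pos 33 'b': at 6 (fail-walked)
pos 34 'c': at 8 (fail-walked)
pos 35 'c': at 10
pos 36 'b': at 11  → match P2@[35:36],P3@[34:36]
pos 37 'b': at 7 (fail-walked)  → match P1@[36:37]
pos 38 'c': at 8 (fail-walked)
pos 39 'b': at 9  → match P2@[38:39]
pos 40 'a': at 1 (fail-walked)
pos 41 'c': at 12
pos 42 'c': at 13
pos 43 'b': at 14  → match P2@[42:43],P3@[41:43],P5@[40:43]
pos 44 'a': at 15  → match P4@[40:44]
pos 45 'c': at 12 (fail-walked)
pos 46 'c': at 13
pos 47 'b': at 14  → match P2@[46:47],P3@[45:47],P5@[44:47]
pos 48 'a': at 15  → match P4@[44:48]
pos 49 'c': at 12 (fail-walked)
pos 50 'b': at 9 (fail-walked)  → match P2@[49:50]
pos 51 'c': at 8 (fail-walked)
pos 52 'c': at 10
pos 53 'b': at 11  → match P2@[52:53],P3@[51:53]
pos 54 'a': at 1 (fail-walked)
pos 55 'c': at 12
pos 56 'c': at 13
pos 57 'b': at 14  → match P2@[56:57],P3@[55:57],P5@[54:57]
pos 58 'a': at 15  → match P4@[54:58]

All matches (sorted): [[4,0],[4,2],[4,3],[4,5],[7,2],[7,3],[16,0],[16,2],[16,3],[16,5],[17,4],[19,2],[22,2],[22,3],[30,0],[30,2],[30,3],[30,5],[31,4],[36,2],[36,3],[37,1],[39,2],[43,2],[43,3],[43,5],[44,4],[47,2],[47,3],[47,5],[48,4],[50,2],[53,2],[53,3],[57,2],[57,3],[57,5],[58,4]]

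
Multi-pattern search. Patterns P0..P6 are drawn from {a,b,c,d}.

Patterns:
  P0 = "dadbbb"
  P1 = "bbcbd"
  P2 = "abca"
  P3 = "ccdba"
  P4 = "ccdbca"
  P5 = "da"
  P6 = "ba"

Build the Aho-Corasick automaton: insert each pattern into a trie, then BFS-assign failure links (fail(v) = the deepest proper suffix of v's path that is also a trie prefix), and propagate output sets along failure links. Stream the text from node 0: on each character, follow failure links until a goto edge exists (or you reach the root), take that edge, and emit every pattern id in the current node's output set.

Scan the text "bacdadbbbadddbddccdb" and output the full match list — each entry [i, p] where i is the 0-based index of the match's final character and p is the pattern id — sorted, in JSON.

Construct AC machine:
Trie nodes:
  0='ε' goto a→12 b→7 c→16 d→1
  1='d' goto a→2
  2='da' goto d→3  ←P5
  3='dad' goto b→4
  4='dadb' goto b→5
  5='dadbb' goto b→6
  6='dadbbb' goto ·  ←P0
  7='b' goto a→23 b→8
  8='bb' goto c→9
  9='bbc' goto b→10
  10='bbcb' goto d→11
  11='bbcbd' goto ·  ←P1
  12='a' goto b→13
  13='ab' goto c→14
  14='abc' goto a→15
  15='abca' goto ·  ←P2
  16='c' goto c→17
  17='cc' goto d→18
  18='ccd' goto b→19
  19='ccdb' goto a→20 c→21
  20='ccdba' goto ·  ←P3
  21='ccdbc' goto a→22
  22='ccdbca' goto ·  ←P4
  23='ba' goto ·  ←P6

Failure links (BFS by depth):
  n1('d'): parent n0 fail=0; on 'd' 0 → fail=0;  out ∅∪∅=∅
  n7('b'): parent n0 fail=0; on 'b' 0 → fail=0;  out ∅∪∅=∅
  n12('a'): parent n0 fail=0; on 'a' 0 → fail=0;  out ∅∪∅=∅
  n16('c'): parent n0 fail=0; on 'c' 0 → fail=0;  out ∅∪∅=∅
  n2('da'): parent n1 fail=0; on 'a' 0 → fail=12;  out {5}∪∅={5}
  n8('bb'): parent n7 fail=0; on 'b' 0 → fail=7;  out ∅∪∅=∅
  n13('ab'): parent n12 fail=0; on 'b' 0 → fail=7;  out ∅∪∅=∅
  n17('cc'): parent n16 fail=0; on 'c' 0 → fail=16;  out ∅∪∅=∅
  n23('ba'): parent n7 fail=0; on 'a' 0 → fail=12;  out {6}∪∅={6}
  n3('dad'): parent n2 fail=12; on 'd' 12→0 → fail=1;  out ∅∪∅=∅
  n9('bbc'): parent n8 fail=7; on 'c' 7→0 → fail=16;  out ∅∪∅=∅
  n14('abc'): parent n13 fail=7; on 'c' 7→0 → fail=16;  out ∅∪∅=∅
  n18('ccd'): parent n17 fail=16; on 'd' 16→0 → fail=1;  out ∅∪∅=∅
  n4('dadb'): parent n3 fail=1; on 'b' 1→0 → fail=7;  out ∅∪∅=∅
  n10('bbcb'): parent n9 fail=16; on 'b' 16→0 → fail=7;  out ∅∪∅=∅
  n15('abca'): parent n14 fail=16; on 'a' 16→0 → fail=12;  out {2}∪∅={2}
  n19('ccdb'): parent n18 fail=1; on 'b' 1→0 → fail=7;  out ∅∪∅=∅
  n5('dadbb'): parent n4 fail=7; on 'b' 7 → fail=8;  out ∅∪∅=∅
  n11('bbcbd'): parent n10 fail=7; on 'd' 7→0 → fail=1;  out {1}∪∅={1}
  n20('ccdba'): parent n19 fail=7; on 'a' 7 → fail=23;  out {3}∪{6}={3,6}
  n21('ccdbc'): parent n19 fail=7; on 'c' 7→0 → fail=16;  out ∅∪∅=∅
  n6('dadbbb'): parent n5 fail=8; on 'b' 8→7 → fail=8;  out {0}∪∅={0}
  n22('ccdbca'): parent n21 fail=16; on 'a' 16→0 → fail=12;  out {4}∪∅={4}

Text stream:
[0] read 'b'  n0⇒n7
[1] read 'a'  n7⇒n23  → match P6@[0:1]
[2] read 'c'  n23⇒n16 (fail-walked)
[3] read 'd'  n16⇒n1 (fail-walked)
[4] read 'a'  n1⇒n2  → match P5@[3:4]
[5] read 'd'  n2⇒n3
[6] read 'b'  n3⇒n4
[7] read 'b'  n4⇒n5
[8] read 'b'  n5⇒n6  → match P0@[3:8]
[9] read 'a'  n6⇒n23 (fail-walked)  → match P6@[8:9]
[10] read 'd'  n23⇒n1 (fail-walked)
[11] read 'd'  n1⇒n1 (fail-walked)
[12] read 'd'  n1⇒n1 (fail-walked)
[13] read 'b'  n1⇒n7 (fail-walked)
[14] read 'd'  n7⇒n1 (fail-walked)
[15] read 'd'  n1⇒n1 (fail-walked)
[16] read 'c'  n1⇒n16 (fail-walked)
[17] read 'c'  n16⇒n17
[18] read 'd'  n17⇒n18
[19] read 'b'  n18⇒n19

Result: [[1,6],[4,5],[8,0],[9,6]]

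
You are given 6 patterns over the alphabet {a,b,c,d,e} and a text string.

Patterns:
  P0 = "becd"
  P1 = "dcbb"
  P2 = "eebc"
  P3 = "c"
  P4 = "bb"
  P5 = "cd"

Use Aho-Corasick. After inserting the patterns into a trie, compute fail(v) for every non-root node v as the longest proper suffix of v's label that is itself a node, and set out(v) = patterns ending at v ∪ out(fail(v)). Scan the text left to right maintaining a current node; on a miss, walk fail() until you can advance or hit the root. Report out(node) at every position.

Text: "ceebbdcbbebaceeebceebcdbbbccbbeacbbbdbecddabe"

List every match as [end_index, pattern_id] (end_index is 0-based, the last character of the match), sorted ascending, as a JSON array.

Construct AC machine:
Trie nodes:
  0='ε' goto b→1 c→13 d→5 e→9
  1='b' goto b→14 e→2
  2='be' goto c→3
  3='bec' goto d→4
  4='becd' goto ·  [P0 ends]
  5='d' goto c→6
  6='dc' goto b→7
  7='dcb' goto b→8
  8='dcbb' goto ·  [P1 ends]
  9='e' goto e→10
  10='ee' goto b→11
  11='eeb' goto c→12
  12='eebc' goto ·  [P2 ends]
  13='c' goto d→15  [P3 ends]
  14='bb' goto ·  [P4 ends]
  15='cd' goto ·  [P5 ends]

BFS fail/out derivation:
  n1('b'): parent n0 fail=0; on 'b' 0 → fail=0;  out ∅∪∅=∅
  n5('d'): parent n0 fail=0; on 'd' 0 → fail=0;  out ∅∪∅=∅
  n9('e'): parent n0 fail=0; on 'e' 0 → fail=0;  out ∅∪∅=∅
  n13('c'): parent n0 fail=0; on 'c' 0 → fail=0;  out {3}∪∅={3}
  n2('be'): parent n1 fail=0; on 'e' 0 → fail=9;  out ∅∪∅=∅
  n6('dc'): parent n5 fail=0; on 'c' 0 → fail=13;  out ∅∪{3}={3}
  n10('ee'): parent n9 fail=0; on 'e' 0 → fail=9;  out ∅∪∅=∅
  n14('bb'): parent n1 fail=0; on 'b' 0 → fail=1;  out {4}∪∅={4}
  n15('cd'): parent n13 fail=0; on 'd' 0 → fail=5;  out {5}∪∅={5}
  n3('bec'): parent n2 fail=9; on 'c' 9→0 → fail=13;  out ∅∪{3}={3}
  n7('dcb'): parent n6 fail=13; on 'b' 13→0 → fail=1;  out ∅∪∅=∅
  n11('eeb'): parent n10 fail=9; on 'b' 9→0 → fail=1;  out ∅∪∅=∅
  n4('becd'): parent n3 fail=13; on 'd' 13 → fail=15;  out {0}∪{5}={0,5}
  n8('dcbb'): parent n7 fail=1; on 'b' 1 → fail=14;  out {1}∪{4}={1,4}
  n12('eebc'): parent n11 fail=1; on 'c' 1→0 → fail=13;  out {2}∪{3}={2,3}

Run:
[0] read 'c'  n0⇒n13  emit P3@[0:0]
[1] read 'e'  n13⇒n9 (fail-walked)
[2] read 'e'  n9⇒n10
[3] read 'b'  n10⇒n11
[4] read 'b'  n11⇒n14 (fail-walked)  emit P4@[3:4]
[5] read 'd'  n14⇒n5 (fail-walked)
[6] read 'c'  n5⇒n6  emit P3@[6:6]
[7] read 'b'  n6⇒n7
[8] read 'b'  n7⇒n8  emit P1@[5:8],P4@[7:8]
[9] read 'e'  n8⇒n2 (fail-walked)
[10] read 'b'  n2⇒n1 (fail-walked)
[11] read 'a'  n1⇒n0 (fail-walked)
[12] read 'c'  n0⇒n13  emit P3@[12:12]
[13] read 'e'  n13⇒n9 (fail-walked)
[14] read 'e'  n9⇒n10
[15] read 'e'  n10⇒n10 (fail-walked)
[16] read 'b'  n10⇒n11
[17] read 'c'  n11⇒n12  emit P2@[14:17],P3@[17:17]
[18] read 'e'  n12⇒n9 (fail-walked)
[19] read 'e'  n9⇒n10
[20] read 'b'  n10⇒n11
[21] read 'c'  n11⇒n12  emit P2@[18:21],P3@[21:21]
[22] read 'd'  n12⇒n15 (fail-walked)  emit P5@[21:22]
[23] read 'b'  n15⇒n1 (fail-walked)
[24] read 'b'  n1⇒n14  emit P4@[23:24]
[25] read 'b'  n14⇒n14 (fail-walked)  emit P4@[24:25]
[26] read 'c'  n14⇒n13 (fail-walked)  emit P3@[26:26]
[27] read 'c'  n13⇒n13 (fail-walked)  emit P3@[27:27]
[28] read 'b'  n13⇒n1 (fail-walked)
[29] read 'b'  n1⇒n14  emit P4@[28:29]
[30] read 'e'  n14⇒n2 (fail-walked)
[31] read 'a'  n2⇒n0 (fail-walked)
[32] read 'c'  n0⇒n13  emit P3@[32:32]
[33] read 'b'  n13⇒n1 (fail-walked)
[34] read 'b'  n1⇒n14  emit P4@[33:34]
[35] read 'b'  n14⇒n14 (fail-walked)  emit P4@[34:35]
[36] read 'd'  n14⇒n5 (fail-walked)
[37] read 'b'  n5⇒n1 (fail-walked)
[38] read 'e'  n1⇒n2
[39] read 'c'  n2⇒n3  emit P3@[39:39]
[40] read 'd'  n3⇒n4  emit P0@[37:40],P5@[39:40]
[41] read 'd'  n4⇒n5 (fail-walked)
[42] read 'a'  n5⇒n0 (fail-walked)
[43] read 'b'  n0⇒n1
[44] read 'e'  n1⇒n2

Matches: [[0,3],[4,4],[6,3],[8,1],[8,4],[12,3],[17,2],[17,3],[21,2],[21,3],[22,5],[24,4],[25,4],[26,3],[27,3],[29,4],[32,3],[34,4],[35,4],[39,3],[40,0],[40,5]]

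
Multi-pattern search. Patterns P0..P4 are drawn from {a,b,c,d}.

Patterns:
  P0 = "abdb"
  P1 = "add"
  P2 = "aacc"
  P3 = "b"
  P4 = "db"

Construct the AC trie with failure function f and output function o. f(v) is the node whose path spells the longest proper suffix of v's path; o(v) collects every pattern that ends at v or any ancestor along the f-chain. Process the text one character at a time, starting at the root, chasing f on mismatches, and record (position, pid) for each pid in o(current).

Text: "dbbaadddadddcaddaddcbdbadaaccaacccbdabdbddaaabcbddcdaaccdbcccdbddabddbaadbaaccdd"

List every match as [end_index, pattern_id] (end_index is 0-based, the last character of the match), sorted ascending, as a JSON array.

Build automaton:
Trie (insert patterns):
  0='ε' goto a→1 b→10 d→11
  1='a' goto a→7 b→2 d→5
  2='ab' goto d→3
  3='abd' goto b→4
  4='abdb' goto ·  ←P0
  5='ad' goto d→6
  6='add' goto ·  ←P1
  7='aa' goto c→8
  8='aac' goto c→9
  9='aacc' goto ·  ←P2
  10='b' goto ·  ←P3
  11='d' goto b→12
  12='db' goto ·  ←P4

BFS fail/out derivation:
  fail(1) 'a': from fail(0)=0 chase 'a': 0 ⇒ 0;  out=∅∪out(0)=∅
  fail(10) 'b': from fail(0)=0 chase 'b': 0 ⇒ 0;  out={3}∪out(0)={3}
  fail(11) 'd': from fail(0)=0 chase 'd': 0 ⇒ 0;  out=∅∪out(0)=∅
  fail(2) 'ab': from fail(1)=0 chase 'b': 0 ⇒ 10;  out=∅∪out(10)={3}
  fail(5) 'ad': from fail(1)=0 chase 'd': 0 ⇒ 11;  out=∅∪out(11)=∅
  fail(7) 'aa': from fail(1)=0 chase 'a': 0 ⇒ 1;  out=∅∪out(1)=∅
  fail(12) 'db': from fail(11)=0 chase 'b': 0 ⇒ 10;  out={4}∪out(10)={3,4}
  fail(3) 'abd': from fail(2)=10 chase 'd': 10→0 ⇒ 11;  out=∅∪out(11)=∅
  fail(6) 'add': from fail(5)=11 chase 'd': 11→0 ⇒ 11;  out={1}∪out(11)={1}
  fail(8) 'aac': from fail(7)=1 chase 'c': 1→0 ⇒ 0;  out=∅∪out(0)=∅
  fail(4) 'abdb': from fail(3)=11 chase 'b': 11 ⇒ 12;  out={0}∪out(12)={0,3,4}
  fail(9) 'aacc': from fail(8)=0 chase 'c': 0 ⇒ 0;  out={2}∪out(0)={2}

Scan:
i=0 'd': node 0→11
i=1 'b': node 11→12  ** P3@[1:1],P4@[0:1]
i=2 'b': node 12→10 (fail-walked)  ** P3@[2:2]
i=3 'a': node 10→1 (fail-walked)
i=4 'a': node 1→7
i=5 'd': node 7→5 (fail-walked)
i=6 'd': node 5→6  ** P1@[4:6]
i=7 'd': node 6→11 (fail-walked)
i=8 'a': node 11→1 (fail-walked)
i=9 'd': node 1→5
i=10 'd': node 5→6  ** P1@[8:10]
i=11 'd': node 6→11 (fail-walked)
i=12 'c': node 11→0 (fail-walked)
i=13 'a': node 0→1
i=14 'd': node 1→5
i=15 'd': node 5→6  ** P1@[13:15]
i=16 'a': node 6→1 (fail-walked)
i=17 'd': node 1→5
i=18 'd': node 5→6  ** P1@[16:18]
i=19 'c': node 6→0 (fail-walked)
i=20 'b': node 0→10  ** P3@[20:20]
i=21 'd': node 10→11 (fail-walked)
i=22 'b': node 11→12  ** P3@[22:22],P4@[21:22]
i=23 'a': node 12→1 (fail-walked)
i=24 'd': node 1→5
i=25 'a': node 5→1 (fail-walked)
i=26 'a': node 1→7
i=27 'c': node 7→8
i=28 'c': node 8→9  ** P2@[25:28]
i=29 'a': node 9→1 (fail-walked)
i=30 'a': node 1→7
i=31 'c': node 7→8
i=32 'c': node 8→9  ** P2@[29:32]
i=33 'c': node 9→0 (fail-walked)
i=34 'b': node 0→10  ** P3@[34:34]
i=35 'd': node 10→11 (fail-walked)
i=36 'a': node 11→1 (fail-walked)
i=37 'b': node 1→2  ** P3@[37:37]
i=38 'd': node 2→3
i=39 'b': node 3→4  ** P0@[36:39],P3@[39:39],P4@[38:39]
i=40 'd': node 4→11 (fail-walked)
i=41 'd': node 11→11 (fail-walked)
i=42 'a': node 11→1 (fail-walked)
i=43 'a': node 1→7
i=44 'a': node 7→7 (fail-walked)
i=45 'b': node 7→2 (fail-walked)  ** P3@[45:45]
i=46 'c': node 2→0 (fail-walked)
i=47 'b': node 0→10  ** P3@[47:47]
i=48 'd': node 10→11 (fail-walked)
i=49 'd': node 11→11 (fail-walked)
i=50 'c': node 11→0 (fail-walked)
i=51 'd': node 0→11
i=52 'a': node 11→1 (fail-walked)
i=53 'a': node 1→7
i=54 'c': node 7→8
i=55 'c': node 8→9  ** P2@[52:55]
i=56 'd': node 9→11 (fail-walked)
i=57 'b': node 11→12  ** P3@[57:57],P4@[56:57]
i=58 'c': node 12→0 (fail-walked)
i=59 'c': node 0→0
i=60 'c': node 0→0
i=61 'd': node 0→11
i=62 'b': node 11→12  ** P3@[62:62],P4@[61:62]
i=63 'd': node 12→11 (fail-walked)
i=64 'd': node 11→11 (fail-walked)
i=65 'a': node 11→1 (fail-walked)
i=66 'b': node 1→2  ** P3@[66:66]
i=67 'd': node 2→3
i=68 'd': node 3→11 (fail-walked)
i=69 'b': node 11→12  ** P3@[69:69],P4@[68:69]
i=70 'a': node 12→1 (fail-walked)
i=71 'a': node 1→7
i=72 'd': node 7→5 (fail-walked)
i=73 'b': node 5→12 (fail-walked)  ** P3@[73:73],P4@[72:73]
i=74 'a': node 12→1 (fail-walked)
i=75 'a': node 1→7
i=76 'c': node 7→8
i=77 'c': node 8→9  ** P2@[74:77]
i=78 'd': node 9→11 (fail-walked)
i=79 'd': node 11→11 (fail-walked)

All matches (sorted): [[1,3],[1,4],[2,3],[6,1],[10,1],[15,1],[18,1],[20,3],[22,3],[22,4],[28,2],[32,2],[34,3],[37,3],[39,0],[39,3],[39,4],[45,3],[47,3],[55,2],[57,3],[57,4],[62,3],[62,4],[66,3],[69,3],[69,4],[73,3],[73,4],[77,2]]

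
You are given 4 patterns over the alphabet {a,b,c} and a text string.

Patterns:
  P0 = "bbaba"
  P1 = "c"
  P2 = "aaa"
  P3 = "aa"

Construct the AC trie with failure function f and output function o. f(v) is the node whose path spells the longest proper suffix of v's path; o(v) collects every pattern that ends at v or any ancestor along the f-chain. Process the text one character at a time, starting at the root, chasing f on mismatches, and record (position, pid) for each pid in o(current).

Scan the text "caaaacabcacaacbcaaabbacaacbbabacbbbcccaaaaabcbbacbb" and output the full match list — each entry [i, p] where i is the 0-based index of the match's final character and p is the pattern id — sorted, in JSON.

Build:
Trie (insert patterns):
  0='ε' goto a→7 b→1 c→6
  1='b' goto b→2
  2='bb' goto a→3
  3='bba' goto b→4
  4='bbab' goto a→5
  5='bbaba' goto ·  [P0 ends]
  6='c' goto ·  [P1 ends]
  7='a' goto a→8
  8='aa' goto a→9  [P3 ends]
  9='aaa' goto ·  [P2 ends]

Failure links (BFS by depth):
  fail(1) 'b': from fail(0)=0 chase 'b': 0 ⇒ 0;  out=∅∪out(0)=∅
  fail(6) 'c': from fail(0)=0 chase 'c': 0 ⇒ 0;  out={1}∪out(0)={1}
  fail(7) 'a': from fail(0)=0 chase 'a': 0 ⇒ 0;  out=∅∪out(0)=∅
  fail(2) 'bb': from fail(1)=0 chase 'b': 0 ⇒ 1;  out=∅∪out(1)=∅
  fail(8) 'aa': from fail(7)=0 chase 'a': 0 ⇒ 7;  out={3}∪out(7)={3}
  fail(3) 'bba': from fail(2)=1 chase 'a': 1→0 ⇒ 7;  out=∅∪out(7)=∅
  fail(9) 'aaa': from fail(8)=7 chase 'a': 7 ⇒ 8;  out={2}∪out(8)={2,3}
  fail(4) 'bbab': from fail(3)=7 chase 'b': 7→0 ⇒ 1;  out=∅∪out(1)=∅
  fail(5) 'bbaba': from fail(4)=1 chase 'a': 1→0 ⇒ 7;  out={0}∪out(7)={0}

Scan:
pos 0 'c': at 6  → match P1@[0:0]
pos 1 'a': at 7 ·f
pos 2 'a': at 8  → match P3@[1:2]
pos 3 'a': at 9  → match P2@[1:3],P3@[2:3]
pos 4 'a': at 9 ·f  → match P2@[2:4],P3@[3:4]
pos 5 'c': at 6 ·f  → match P1@[5:5]
pos 6 'a': at 7 ·f
pos 7 'b': at 1 ·f
pos 8 'c': at 6 ·f  → match P1@[8:8]
pos 9 'a': at 7 ·f
pos 10 'c': at 6 ·f  → match P1@[10:10]
pos 11 'a': at 7 ·f
pos 12 'a': at 8  → match P3@[11:12]
pos 13 'c': at 6 ·f  → match P1@[13:13]
pos 14 'b': at 1 ·f
pos 15 'c': at 6 ·f  → match P1@[15:15]
pos 16 'a': at 7 ·f
pos 17 'a': at 8  → match P3@[16:17]
pos 18 'a': at 9  → match P2@[16:18],P3@[17:18]
pos 19 'b': at 1 ·f
pos 20 'b': at 2
pos 21 'a': at 3
pos 22 'c': at 6 ·f  → match P1@[22:22]
pos 23 'a': at 7 ·f
pos 24 'a': at 8  → match P3@[23:24]
pos 25 'c': at 6 ·f  → match P1@[25:25]
pos 26 'b': at 1 ·f
pos 27 'b': at 2
pos 28 'a': at 3
pos 29 'b': at 4
pos 30 'a': at 5  → match P0@[26:30]
pos 31 'c': at 6 ·f  → match P1@[31:31]
pos 32 'b': at 1 ·f
pos 33 'b': at 2
pos 34 'b': at 2 ·f
pos 35 'c': at 6 ·f  → match P1@[35:35]
pos 36 'c': at 6 ·f  → match P1@[36:36]
pos 37 'c': at 6 ·f  → match P1@[37:37]
pos 38 'a': at 7 ·f
pos 39 'a': at 8  → match P3@[38:39]
pos 40 'a': at 9  → match P2@[38:40],P3@[39:40]
pos 41 'a': at 9 ·f  → match P2@[39:41],P3@[40:41]
pos 42 'a': at 9 ·f  → match P2@[40:42],P3@[41:42]
pos 43 'b': at 1 ·f
pos 44 'c': at 6 ·f  → match P1@[44:44]
pos 45 'b': at 1 ·f
pos 46 'b': at 2
pos 47 'a': at 3
pos 48 'c': at 6 ·f  → match P1@[48:48]
pos 49 'b': at 1 ·f
pos 50 'b': at 2

All matches (sorted): [[0,1],[2,3],[3,2],[3,3],[4,2],[4,3],[5,1],[8,1],[10,1],[12,3],[13,1],[15,1],[17,3],[18,2],[18,3],[22,1],[24,3],[25,1],[30,0],[31,1],[35,1],[36,1],[37,1],[39,3],[40,2],[40,3],[41,2],[41,3],[42,2],[42,3],[44,1],[48,1]]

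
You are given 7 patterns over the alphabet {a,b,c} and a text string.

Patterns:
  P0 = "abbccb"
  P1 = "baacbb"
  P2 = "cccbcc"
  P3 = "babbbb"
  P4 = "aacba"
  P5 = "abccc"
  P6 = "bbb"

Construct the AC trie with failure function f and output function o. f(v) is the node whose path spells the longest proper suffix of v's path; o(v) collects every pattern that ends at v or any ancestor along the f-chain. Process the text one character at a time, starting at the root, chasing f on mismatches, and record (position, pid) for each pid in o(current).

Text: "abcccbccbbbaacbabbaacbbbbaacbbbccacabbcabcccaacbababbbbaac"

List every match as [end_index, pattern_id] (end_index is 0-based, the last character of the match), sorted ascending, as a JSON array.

Construct AC machine:
Trie (insert patterns):
  n0 'ε': a→1 b→7 c→13
  n1 'a': a→23 b→2
  n2 'ab': b→3 c→27
  n3 'abb': c→4
  n4 'abbc': c→5
  n5 'abbcc': b→6
  n6 'abbccb': ·  [P0 ends]
  n7 'b': a→8 b→30
  n8 'ba': a→9 b→19
  n9 'baa': c→10
  n10 'baac': b→11
  n11 'baacb': b→12
  n12 'baacbb': ·  [P1 ends]
  n13 'c': c→14
  n14 'cc': c→15
  n15 'ccc': b→16
  n16 'cccb': c→17
  n17 'cccbc': c→18
  n18 'cccbcc': ·  [P2 ends]
  n19 'bab': b→20
  n20 'babb': b→21
  n21 'babbb': b→22
  n22 'babbbb': ·  [P3 ends]
  n23 'aa': c→24
  n24 'aac': b→25
  n25 'aacb': a→26
  n26 'aacba': ·  [P4 ends]
  n27 'abc': c→28
  n28 'abcc': c→29
  n29 'abccc': ·  [P5 ends]
  n30 'bb': b→31
  n31 'bbb': ·  [P6 ends]

Failure links (BFS by depth):
  fail(1) 'a': from fail(0)=0 chase 'a': 0 ⇒ 0;  out=∅∪out(0)=∅
  fail(7) 'b': from fail(0)=0 chase 'b': 0 ⇒ 0;  out=∅∪out(0)=∅
  fail(13) 'c': from fail(0)=0 chase 'c': 0 ⇒ 0;  out=∅∪out(0)=∅
  fail(2) 'ab': from fail(1)=0 chase 'b': 0 ⇒ 7;  out=∅∪out(7)=∅
  fail(8) 'ba': from fail(7)=0 chase 'a': 0 ⇒ 1;  out=∅∪out(1)=∅
  fail(14) 'cc': from fail(13)=0 chase 'c': 0 ⇒ 13;  out=∅∪out(13)=∅
  fail(23) 'aa': from fail(1)=0 chase 'a': 0 ⇒ 1;  out=∅∪out(1)=∅
  fail(30) 'bb': from fail(7)=0 chase 'b': 0 ⇒ 7;  out=∅∪out(7)=∅
  fail(3) 'abb': from fail(2)=7 chase 'b': 7 ⇒ 30;  out=∅∪out(30)=∅
  fail(9) 'baa': from fail(8)=1 chase 'a': 1 ⇒ 23;  out=∅∪out(23)=∅
  fail(15) 'ccc': from fail(14)=13 chase 'c': 13 ⇒ 14;  out=∅∪out(14)=∅
  fail(19) 'bab': from fail(8)=1 chase 'b': 1 ⇒ 2;  out=∅∪out(2)=∅
  fail(24) 'aac': from fail(23)=1 chase 'c': 1→0 ⇒ 13;  out=∅∪out(13)=∅
  fail(27) 'abc': from fail(2)=7 chase 'c': 7→0 ⇒ 13;  out=∅∪out(13)=∅
  fail(31) 'bbb': from fail(30)=7 chase 'b': 7 ⇒ 30;  out={6}∪out(30)={6}
  fail(4) 'abbc': from fail(3)=30 chase 'c': 30→7→0 ⇒ 13;  out=∅∪out(13)=∅
  fail(10) 'baac': from fail(9)=23 chase 'c': 23 ⇒ 24;  out=∅∪out(24)=∅
  fail(16) 'cccb': from fail(15)=14 chase 'b': 14→13→0 ⇒ 7;  out=∅∪out(7)=∅
  fail(20) 'babb': from fail(19)=2 chase 'b': 2 ⇒ 3;  out=∅∪out(3)=∅
  fail(25) 'aacb': from fail(24)=13 chase 'b': 13→0 ⇒ 7;  out=∅∪out(7)=∅
  fail(28) 'abcc': from fail(27)=13 chase 'c': 13 ⇒ 14;  out=∅∪out(14)=∅
  fail(5) 'abbcc': from fail(4)=13 chase 'c': 13 ⇒ 14;  out=∅∪out(14)=∅
  fail(11) 'baacb': from fail(10)=24 chase 'b': 24 ⇒ 25;  out=∅∪out(25)=∅
  fail(17) 'cccbc': from fail(16)=7 chase 'c': 7→0 ⇒ 13;  out=∅∪out(13)=∅
  fail(21) 'babbb': from fail(20)=3 chase 'b': 3→30 ⇒ 31;  out=∅∪out(31)={6}
  fail(26) 'aacba': from fail(25)=7 chase 'a': 7 ⇒ 8;  out={4}∪out(8)={4}
  fail(29) 'abccc': from fail(28)=14 chase 'c': 14 ⇒ 15;  out={5}∪out(15)={5}
  fail(6) 'abbccb': from fail(5)=14 chase 'b': 14→13→0 ⇒ 7;  out={0}∪out(7)={0}
  fail(12) 'baacbb': from fail(11)=25 chase 'b': 25→7 ⇒ 30;  out={1}∪out(30)={1}
  fail(18) 'cccbcc': from fail(17)=13 chase 'c': 13 ⇒ 14;  out={2}∪out(14)={2}
  fail(22) 'babbbb': from fail(21)=31 chase 'b': 31→30 ⇒ 31;  out={3}∪out(31)={3,6}

Run:
pos 0 'a': at 1
pos 1 'b': at 2
pos 2 'c': at 27
pos 3 'c': at 28
pos 4 'c': at 29  emit P5@[0:4]
pos 5 'b': at 16 (via fail)
pos 6 'c': at 17
pos 7 'c': at 18  emit P2@[2:7]
pos 8 'b': at 7 (via fail)
pos 9 'b': at 30
pos 10 'b': at 31  emit P6@[8:10]
pos 11 'a': at 8 (via fail)
pos 12 'a': at 9
pos 13 'c': at 10
pos 14 'b': at 11
pos 15 'a': at 26 (via fail)  emit P4@[11:15]
pos 16 'b': at 19 (via fail)
pos 17 'b': at 20
pos 18 'a': at 8 (via fail)
pos 19 'a': at 9
pos 20 'c': at 10
pos 21 'b': at 11
pos 22 'b': at 12  emit P1@[17:22]
pos 23 'b': at 31 (via fail)  emit P6@[21:23]
pos 24 'b': at 31 (via fail)  emit P6@[22:24]
pos 25 'a': at 8 (via fail)
pos 26 'a': at 9
pos 27 'c': at 10
pos 28 'b': at 11
pos 29 'b': at 12  emit P1@[24:29]
pos 30 'b': at 31 (via fail)  emit P6@[28:30]
pos 31 'c': at 13 (via fail)
pos 32 'c': at 14
pos 33 'a': at 1 (via fail)
pos 34 'c': at 13 (via fail)
pos 35 'a': at 1 (via fail)
pos 36 'b': at 2
pos 37 'b': at 3
pos 38 'c': at 4
pos 39 'a': at 1 (via fail)
pos 40 'b': at 2
pos 41 'c': at 27
pos 42 'c': at 28
pos 43 'c': at 29  emit P5@[39:43]
pos 44 'a': at 1 (via fail)
pos 45 'a': at 23
pos 46 'c': at 24
pos 47 'b': at 25
pos 48 'a': at 26  emit P4@[44:48]
pos 49 'b': at 19 (via fail)
pos 50 'a': at 8 (via fail)
pos 51 'b': at 19
pos 52 'b': at 20
pos 53 'b': at 21  emit P6@[51:53]
pos 54 'b': at 22  emit P3@[49:54],P6@[52:54]
pos 55 'a': at 8 (via fail)
pos 56 'a': at 9
pos 57 'c': at 10

Result: [[4,5],[7,2],[10,6],[15,4],[22,1],[23,6],[24,6],[29,1],[30,6],[43,5],[48,4],[53,6],[54,3],[54,6]]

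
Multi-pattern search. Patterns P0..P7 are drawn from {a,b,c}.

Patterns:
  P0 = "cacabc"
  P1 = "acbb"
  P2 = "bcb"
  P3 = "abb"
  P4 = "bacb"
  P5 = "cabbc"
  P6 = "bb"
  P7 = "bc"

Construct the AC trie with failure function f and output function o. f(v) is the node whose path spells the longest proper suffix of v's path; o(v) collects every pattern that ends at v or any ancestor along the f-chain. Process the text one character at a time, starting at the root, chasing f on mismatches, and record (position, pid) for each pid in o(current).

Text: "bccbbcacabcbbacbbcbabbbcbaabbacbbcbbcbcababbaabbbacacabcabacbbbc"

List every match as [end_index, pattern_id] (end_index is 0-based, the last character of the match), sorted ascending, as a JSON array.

Build automaton:
Trie nodes:
  n0 'ε': a→7 b→11 c→1
  n1 'c': a→2
  n2 'ca': b→19 c→3
  n3 'cac': a→4
  n4 'caca': b→5
  n5 'cacab': c→6
  n6 'cacabc': ·  [P0 ends]
  n7 'a': b→14 c→8
  n8 'ac': b→9
  n9 'acb': b→10
  n10 'acbb': ·  [P1 ends]
  n11 'b': a→16 b→22 c→12
  n12 'bc': b→13  [P7 ends]
  n13 'bcb': ·  [P2 ends]
  n14 'ab': b→15
  n15 'abb': ·  [P3 ends]
  n16 'ba': c→17
  n17 'bac': b→18
  n18 'bacb': ·  [P4 ends]
  n19 'cab': b→20
  n20 'cabb': c→21
  n21 'cabbc': ·  [P5 ends]
  n22 'bb': ·  [P6 ends]

BFS fail/out derivation:
  n1('c'): parent n0 fail=0; on 'c' 0 → fail=0;  out ∅∪∅=∅
  n7('a'): parent n0 fail=0; on 'a' 0 → fail=0;  out ∅∪∅=∅
  n11('b'): parent n0 fail=0; on 'b' 0 → fail=0;  out ∅∪∅=∅
  n2('ca'): parent n1 fail=0; on 'a' 0 → fail=7;  out ∅∪∅=∅
  n8('ac'): parent n7 fail=0; on 'c' 0 → fail=1;  out ∅∪∅=∅
  n12('bc'): parent n11 fail=0; on 'c' 0 → fail=1;  out {7}∪∅={7}
  n14('ab'): parent n7 fail=0; on 'b' 0 → fail=11;  out ∅∪∅=∅
  n16('ba'): parent n11 fail=0; on 'a' 0 → fail=7;  out ∅∪∅=∅
  n22('bb'): parent n11 fail=0; on 'b' 0 → fail=11;  out {6}∪∅={6}
  n3('cac'): parent n2 fail=7; on 'c' 7 → fail=8;  out ∅∪∅=∅
  n9('acb'): parent n8 fail=1; on 'b' 1→0 → fail=11;  out ∅∪∅=∅
  n13('bcb'): parent n12 fail=1; on 'b' 1→0 → fail=11;  out {2}∪∅={2}
  n15('abb'): parent n14 fail=11; on 'b' 11 → fail=22;  out {3}∪{6}={3,6}
  n17('bac'): parent n16 fail=7; on 'c' 7 → fail=8;  out ∅∪∅=∅
  n19('cab'): parent n2 fail=7; on 'b' 7 → fail=14;  out ∅∪∅=∅
  n4('caca'): parent n3 fail=8; on 'a' 8→1 → fail=2;  out ∅∪∅=∅
  n10('acbb'): parent n9 fail=11; on 'b' 11 → fail=22;  out {1}∪{6}={1,6}
  n18('bacb'): parent n17 fail=8; on 'b' 8 → fail=9;  out {4}∪∅={4}
  n20('cabb'): parent n19 fail=14; on 'b' 14 → fail=15;  out ∅∪{3,6}={3,6}
  n5('cacab'): parent n4 fail=2; on 'b' 2 → fail=19;  out ∅∪∅=∅
  n21('cabbc'): parent n20 fail=15; on 'c' 15→22→11 → fail=12;  out {5}∪{7}={5,7}
  n6('cacabc'): parent n5 fail=19; on 'c' 19→14→11 → fail=12;  out {0}∪{7}={0,7}

Text stream:
[0] read 'b'  n0⇒n11
[1] read 'c'  n11⇒n12  → match P7@[0:1]
[2] read 'c'  n12⇒n1 (fail-walked)
[3] read 'b'  n1⇒n11 (fail-walked)
[4] read 'b'  n11⇒n22  → match P6@[3:4]
[5] read 'c'  n22⇒n12 (fail-walked)  → match P7@[4:5]
[6] read 'a'  n12⇒n2 (fail-walked)
[7] read 'c'  n2⇒n3
[8] read 'a'  n3⇒n4
[9] read 'b'  n4⇒n5
[10] read 'c'  n5⇒n6  → match P0@[5:10],P7@[9:10]
[11] read 'b'  n6⇒n13 (fail-walked)  → match P2@[9:11]
[12] read 'b'  n13⇒n22 (fail-walked)  → match P6@[11:12]
[13] read 'a'  n22⇒n16 (fail-walked)
[14] read 'c'  n16⇒n17
[15] read 'b'  n17⇒n18  → match P4@[12:15]
[16] read 'b'  n18⇒n10 (fail-walked)  → match P1@[13:16],P6@[15:16]
[17] read 'c'  n10⇒n12 (fail-walked)  → match P7@[16:17]
[18] read 'b'  n12⇒n13  → match P2@[16:18]
[19] read 'a'  n13⇒n16 (fail-walked)
[20] read 'b'  n16⇒n14 (fail-walked)
[21] read 'b'  n14⇒n15  → match P3@[19:21],P6@[20:21]
[22] read 'b'  n15⇒n22 (fail-walked)  → match P6@[21:22]
[23] read 'c'  n22⇒n12 (fail-walked)  → match P7@[22:23]
[24] read 'b'  n12⇒n13  → match P2@[22:24]
[25] read 'a'  n13⇒n16 (fail-walked)
[26] read 'a'  n16⇒n7 (fail-walked)
[27] read 'b'  n7⇒n14
[28] read 'b'  n14⇒n15  → match P3@[26:28],P6@[27:28]
[29] read 'a'  n15⇒n16 (fail-walked)
[30] read 'c'  n16⇒n17
[31] read 'b'  n17⇒n18  → match P4@[28:31]
[32] read 'b'  n18⇒n10 (fail-walked)  → match P1@[29:32],P6@[31:32]
[33] read 'c'  n10⇒n12 (fail-walked)  → match P7@[32:33]
[34] read 'b'  n12⇒n13  → match P2@[32:34]
[35] read 'b'  n13⇒n22 (fail-walked)  → match P6@[34:35]
[36] read 'c'  n22⇒n12 (fail-walked)  → match P7@[35:36]
[37] read 'b'  n12⇒n13  → match P2@[35:37]
[38] read 'c'  n13⇒n12 (fail-walked)  → match P7@[37:38]
[39] read 'a'  n12⇒n2 (fail-walked)
[40] read 'b'  n2⇒n19
[41] read 'a'  n19⇒n16 (fail-walked)
[42] read 'b'  n16⇒n14 (fail-walked)
[43] read 'b'  n14⇒n15  → match P3@[41:43],P6@[42:43]
[44] read 'a'  n15⇒n16 (fail-walked)
[45] read 'a'  n16⇒n7 (fail-walked)
[46] read 'b'  n7⇒n14
[47] read 'b'  n14⇒n15  → match P3@[45:47],P6@[46:47]
[48] read 'b'  n15⇒n22 (fail-walked)  → match P6@[47:48]
[49] read 'a'  n22⇒n16 (fail-walked)
[50] read 'c'  n16⇒n17
[51] read 'a'  n17⇒n2 (fail-walked)
[52] read 'c'  n2⇒n3
[53] read 'a'  n3⇒n4
[54] read 'b'  n4⇒n5
[55] read 'c'  n5⇒n6  → match P0@[50:55],P7@[54:55]
[56] read 'a'  n6⇒n2 (fail-walked)
[57] read 'b'  n2⇒n19
[58] read 'a'  n19⇒n16 (fail-walked)
[59] read 'c'  n16⇒n17
[60] read 'b'  n17⇒n18  → match P4@[57:60]
[61] read 'b'  n18⇒n10 (fail-walked)  → match P1@[58:61],P6@[60:61]
[62] read 'b'  n10⇒n22 (fail-walked)  → match P6@[61:62]
[63] read 'c'  n22⇒n12 (fail-walked)  → match P7@[62:63]

All matches (sorted): [[1,7],[4,6],[5,7],[10,0],[10,7],[11,2],[12,6],[15,4],[16,1],[16,6],[17,7],[18,2],[21,3],[21,6],[22,6],[23,7],[24,2],[28,3],[28,6],[31,4],[32,1],[32,6],[33,7],[34,2],[35,6],[36,7],[37,2],[38,7],[43,3],[43,6],[47,3],[47,6],[48,6],[55,0],[55,7],[60,4],[61,1],[61,6],[62,6],[63,7]]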